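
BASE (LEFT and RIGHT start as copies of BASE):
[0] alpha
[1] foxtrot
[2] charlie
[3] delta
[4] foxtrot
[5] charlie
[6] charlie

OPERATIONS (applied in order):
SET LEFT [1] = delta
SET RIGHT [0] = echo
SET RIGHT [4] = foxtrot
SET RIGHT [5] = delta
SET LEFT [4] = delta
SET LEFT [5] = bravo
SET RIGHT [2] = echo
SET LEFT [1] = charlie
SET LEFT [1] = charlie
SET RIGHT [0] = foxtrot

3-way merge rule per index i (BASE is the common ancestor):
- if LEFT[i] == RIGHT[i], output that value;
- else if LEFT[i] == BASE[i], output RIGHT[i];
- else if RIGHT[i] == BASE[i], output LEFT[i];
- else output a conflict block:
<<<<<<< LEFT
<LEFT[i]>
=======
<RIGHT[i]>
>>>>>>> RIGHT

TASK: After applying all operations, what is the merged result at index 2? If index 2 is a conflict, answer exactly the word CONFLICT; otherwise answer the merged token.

Final LEFT:  [alpha, charlie, charlie, delta, delta, bravo, charlie]
Final RIGHT: [foxtrot, foxtrot, echo, delta, foxtrot, delta, charlie]
i=0: L=alpha=BASE, R=foxtrot -> take RIGHT -> foxtrot
i=1: L=charlie, R=foxtrot=BASE -> take LEFT -> charlie
i=2: L=charlie=BASE, R=echo -> take RIGHT -> echo
i=3: L=delta R=delta -> agree -> delta
i=4: L=delta, R=foxtrot=BASE -> take LEFT -> delta
i=5: BASE=charlie L=bravo R=delta all differ -> CONFLICT
i=6: L=charlie R=charlie -> agree -> charlie
Index 2 -> echo

Answer: echo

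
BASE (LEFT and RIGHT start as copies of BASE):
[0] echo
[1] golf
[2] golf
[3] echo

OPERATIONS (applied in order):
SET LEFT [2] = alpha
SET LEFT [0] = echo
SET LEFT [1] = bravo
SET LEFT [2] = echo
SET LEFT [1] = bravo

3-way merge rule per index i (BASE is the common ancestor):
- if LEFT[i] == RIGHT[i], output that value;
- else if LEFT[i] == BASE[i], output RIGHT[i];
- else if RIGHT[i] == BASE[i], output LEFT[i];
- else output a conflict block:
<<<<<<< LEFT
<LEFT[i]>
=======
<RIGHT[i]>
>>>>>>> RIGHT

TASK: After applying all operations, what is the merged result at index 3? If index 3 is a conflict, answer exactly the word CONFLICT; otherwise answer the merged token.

Final LEFT:  [echo, bravo, echo, echo]
Final RIGHT: [echo, golf, golf, echo]
i=0: L=echo R=echo -> agree -> echo
i=1: L=bravo, R=golf=BASE -> take LEFT -> bravo
i=2: L=echo, R=golf=BASE -> take LEFT -> echo
i=3: L=echo R=echo -> agree -> echo
Index 3 -> echo

Answer: echo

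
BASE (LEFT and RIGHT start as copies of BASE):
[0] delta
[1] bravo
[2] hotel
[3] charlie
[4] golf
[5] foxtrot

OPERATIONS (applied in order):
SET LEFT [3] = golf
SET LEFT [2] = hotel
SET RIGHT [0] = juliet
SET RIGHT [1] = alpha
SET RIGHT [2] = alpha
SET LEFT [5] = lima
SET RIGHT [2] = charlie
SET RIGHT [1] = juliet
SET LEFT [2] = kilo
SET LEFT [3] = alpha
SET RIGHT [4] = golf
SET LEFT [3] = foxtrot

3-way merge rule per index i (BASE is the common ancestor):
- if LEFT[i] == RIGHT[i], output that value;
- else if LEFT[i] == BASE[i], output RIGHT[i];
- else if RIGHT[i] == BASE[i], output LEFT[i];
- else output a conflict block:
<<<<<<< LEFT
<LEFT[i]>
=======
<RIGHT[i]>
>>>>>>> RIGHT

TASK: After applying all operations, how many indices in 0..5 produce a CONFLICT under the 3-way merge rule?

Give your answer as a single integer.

Final LEFT:  [delta, bravo, kilo, foxtrot, golf, lima]
Final RIGHT: [juliet, juliet, charlie, charlie, golf, foxtrot]
i=0: L=delta=BASE, R=juliet -> take RIGHT -> juliet
i=1: L=bravo=BASE, R=juliet -> take RIGHT -> juliet
i=2: BASE=hotel L=kilo R=charlie all differ -> CONFLICT
i=3: L=foxtrot, R=charlie=BASE -> take LEFT -> foxtrot
i=4: L=golf R=golf -> agree -> golf
i=5: L=lima, R=foxtrot=BASE -> take LEFT -> lima
Conflict count: 1

Answer: 1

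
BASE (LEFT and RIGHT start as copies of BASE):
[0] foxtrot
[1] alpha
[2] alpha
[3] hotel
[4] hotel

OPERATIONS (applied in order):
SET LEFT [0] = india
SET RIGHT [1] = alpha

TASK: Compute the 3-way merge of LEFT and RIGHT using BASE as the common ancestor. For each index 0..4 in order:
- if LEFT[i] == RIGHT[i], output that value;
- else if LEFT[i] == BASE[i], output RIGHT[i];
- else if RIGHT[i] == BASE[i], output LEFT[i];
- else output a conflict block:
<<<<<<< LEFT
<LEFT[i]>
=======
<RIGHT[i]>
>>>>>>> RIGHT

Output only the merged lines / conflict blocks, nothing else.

Final LEFT:  [india, alpha, alpha, hotel, hotel]
Final RIGHT: [foxtrot, alpha, alpha, hotel, hotel]
i=0: L=india, R=foxtrot=BASE -> take LEFT -> india
i=1: L=alpha R=alpha -> agree -> alpha
i=2: L=alpha R=alpha -> agree -> alpha
i=3: L=hotel R=hotel -> agree -> hotel
i=4: L=hotel R=hotel -> agree -> hotel

Answer: india
alpha
alpha
hotel
hotel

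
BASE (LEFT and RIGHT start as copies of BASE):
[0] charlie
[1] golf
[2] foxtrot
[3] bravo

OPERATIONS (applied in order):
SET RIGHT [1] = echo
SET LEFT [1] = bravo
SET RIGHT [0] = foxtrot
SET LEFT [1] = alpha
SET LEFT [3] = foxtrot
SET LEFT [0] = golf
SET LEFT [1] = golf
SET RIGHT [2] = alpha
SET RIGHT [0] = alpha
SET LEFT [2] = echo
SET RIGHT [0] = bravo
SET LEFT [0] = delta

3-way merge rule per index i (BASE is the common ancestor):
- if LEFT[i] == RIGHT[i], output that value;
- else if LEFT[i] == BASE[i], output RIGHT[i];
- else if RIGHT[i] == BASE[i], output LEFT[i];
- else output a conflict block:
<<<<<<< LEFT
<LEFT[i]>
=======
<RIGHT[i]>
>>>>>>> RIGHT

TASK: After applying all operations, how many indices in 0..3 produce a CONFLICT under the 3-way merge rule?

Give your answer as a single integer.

Final LEFT:  [delta, golf, echo, foxtrot]
Final RIGHT: [bravo, echo, alpha, bravo]
i=0: BASE=charlie L=delta R=bravo all differ -> CONFLICT
i=1: L=golf=BASE, R=echo -> take RIGHT -> echo
i=2: BASE=foxtrot L=echo R=alpha all differ -> CONFLICT
i=3: L=foxtrot, R=bravo=BASE -> take LEFT -> foxtrot
Conflict count: 2

Answer: 2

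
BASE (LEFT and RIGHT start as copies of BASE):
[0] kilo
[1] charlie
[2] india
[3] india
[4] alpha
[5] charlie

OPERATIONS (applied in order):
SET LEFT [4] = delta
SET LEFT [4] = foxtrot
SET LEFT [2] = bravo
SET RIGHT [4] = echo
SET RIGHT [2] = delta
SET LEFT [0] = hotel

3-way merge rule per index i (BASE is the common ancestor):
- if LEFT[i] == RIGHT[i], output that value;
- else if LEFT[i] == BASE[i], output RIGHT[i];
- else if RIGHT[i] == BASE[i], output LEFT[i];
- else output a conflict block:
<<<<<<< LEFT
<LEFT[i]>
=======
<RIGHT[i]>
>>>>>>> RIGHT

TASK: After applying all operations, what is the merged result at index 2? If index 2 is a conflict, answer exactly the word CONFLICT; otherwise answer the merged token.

Answer: CONFLICT

Derivation:
Final LEFT:  [hotel, charlie, bravo, india, foxtrot, charlie]
Final RIGHT: [kilo, charlie, delta, india, echo, charlie]
i=0: L=hotel, R=kilo=BASE -> take LEFT -> hotel
i=1: L=charlie R=charlie -> agree -> charlie
i=2: BASE=india L=bravo R=delta all differ -> CONFLICT
i=3: L=india R=india -> agree -> india
i=4: BASE=alpha L=foxtrot R=echo all differ -> CONFLICT
i=5: L=charlie R=charlie -> agree -> charlie
Index 2 -> CONFLICT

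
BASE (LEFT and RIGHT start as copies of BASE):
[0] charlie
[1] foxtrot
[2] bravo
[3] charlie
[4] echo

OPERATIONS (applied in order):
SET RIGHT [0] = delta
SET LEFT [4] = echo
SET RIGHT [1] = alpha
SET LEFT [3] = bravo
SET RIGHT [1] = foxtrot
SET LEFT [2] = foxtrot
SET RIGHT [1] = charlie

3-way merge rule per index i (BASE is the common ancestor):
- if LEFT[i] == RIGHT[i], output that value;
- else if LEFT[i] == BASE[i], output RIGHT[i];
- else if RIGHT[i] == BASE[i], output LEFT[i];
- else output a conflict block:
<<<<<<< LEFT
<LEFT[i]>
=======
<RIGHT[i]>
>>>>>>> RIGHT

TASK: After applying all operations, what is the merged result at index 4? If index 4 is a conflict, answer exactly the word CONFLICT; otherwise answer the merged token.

Answer: echo

Derivation:
Final LEFT:  [charlie, foxtrot, foxtrot, bravo, echo]
Final RIGHT: [delta, charlie, bravo, charlie, echo]
i=0: L=charlie=BASE, R=delta -> take RIGHT -> delta
i=1: L=foxtrot=BASE, R=charlie -> take RIGHT -> charlie
i=2: L=foxtrot, R=bravo=BASE -> take LEFT -> foxtrot
i=3: L=bravo, R=charlie=BASE -> take LEFT -> bravo
i=4: L=echo R=echo -> agree -> echo
Index 4 -> echo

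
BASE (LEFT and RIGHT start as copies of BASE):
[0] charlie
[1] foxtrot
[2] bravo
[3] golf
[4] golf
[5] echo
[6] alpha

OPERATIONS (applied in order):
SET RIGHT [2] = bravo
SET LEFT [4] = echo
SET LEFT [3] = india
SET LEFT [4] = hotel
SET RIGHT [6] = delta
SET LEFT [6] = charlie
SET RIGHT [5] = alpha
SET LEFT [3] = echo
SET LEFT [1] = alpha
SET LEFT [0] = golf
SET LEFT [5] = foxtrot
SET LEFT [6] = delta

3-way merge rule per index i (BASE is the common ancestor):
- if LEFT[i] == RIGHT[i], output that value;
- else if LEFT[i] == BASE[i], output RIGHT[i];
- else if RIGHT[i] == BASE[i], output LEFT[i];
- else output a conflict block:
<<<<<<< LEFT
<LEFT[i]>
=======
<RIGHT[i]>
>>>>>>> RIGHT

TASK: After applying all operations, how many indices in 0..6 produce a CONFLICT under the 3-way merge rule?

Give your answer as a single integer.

Answer: 1

Derivation:
Final LEFT:  [golf, alpha, bravo, echo, hotel, foxtrot, delta]
Final RIGHT: [charlie, foxtrot, bravo, golf, golf, alpha, delta]
i=0: L=golf, R=charlie=BASE -> take LEFT -> golf
i=1: L=alpha, R=foxtrot=BASE -> take LEFT -> alpha
i=2: L=bravo R=bravo -> agree -> bravo
i=3: L=echo, R=golf=BASE -> take LEFT -> echo
i=4: L=hotel, R=golf=BASE -> take LEFT -> hotel
i=5: BASE=echo L=foxtrot R=alpha all differ -> CONFLICT
i=6: L=delta R=delta -> agree -> delta
Conflict count: 1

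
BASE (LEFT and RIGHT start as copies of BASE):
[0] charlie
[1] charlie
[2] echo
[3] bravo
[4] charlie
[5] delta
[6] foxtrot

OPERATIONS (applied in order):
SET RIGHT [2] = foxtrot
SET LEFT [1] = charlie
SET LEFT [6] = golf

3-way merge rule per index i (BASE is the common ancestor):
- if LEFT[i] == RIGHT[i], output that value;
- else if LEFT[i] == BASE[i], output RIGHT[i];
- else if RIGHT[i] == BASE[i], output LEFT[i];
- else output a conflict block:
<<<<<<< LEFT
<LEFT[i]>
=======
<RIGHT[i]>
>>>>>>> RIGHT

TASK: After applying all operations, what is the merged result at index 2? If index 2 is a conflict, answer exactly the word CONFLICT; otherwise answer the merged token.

Final LEFT:  [charlie, charlie, echo, bravo, charlie, delta, golf]
Final RIGHT: [charlie, charlie, foxtrot, bravo, charlie, delta, foxtrot]
i=0: L=charlie R=charlie -> agree -> charlie
i=1: L=charlie R=charlie -> agree -> charlie
i=2: L=echo=BASE, R=foxtrot -> take RIGHT -> foxtrot
i=3: L=bravo R=bravo -> agree -> bravo
i=4: L=charlie R=charlie -> agree -> charlie
i=5: L=delta R=delta -> agree -> delta
i=6: L=golf, R=foxtrot=BASE -> take LEFT -> golf
Index 2 -> foxtrot

Answer: foxtrot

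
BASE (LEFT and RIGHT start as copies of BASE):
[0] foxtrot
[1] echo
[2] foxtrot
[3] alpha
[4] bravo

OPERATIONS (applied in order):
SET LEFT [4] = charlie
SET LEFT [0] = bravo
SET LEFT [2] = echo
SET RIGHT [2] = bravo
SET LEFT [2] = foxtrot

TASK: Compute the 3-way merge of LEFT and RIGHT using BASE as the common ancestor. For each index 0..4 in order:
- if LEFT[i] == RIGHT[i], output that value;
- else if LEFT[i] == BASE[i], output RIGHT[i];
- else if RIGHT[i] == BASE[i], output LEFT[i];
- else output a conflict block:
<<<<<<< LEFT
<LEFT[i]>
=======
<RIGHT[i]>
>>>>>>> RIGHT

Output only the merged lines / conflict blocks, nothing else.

Final LEFT:  [bravo, echo, foxtrot, alpha, charlie]
Final RIGHT: [foxtrot, echo, bravo, alpha, bravo]
i=0: L=bravo, R=foxtrot=BASE -> take LEFT -> bravo
i=1: L=echo R=echo -> agree -> echo
i=2: L=foxtrot=BASE, R=bravo -> take RIGHT -> bravo
i=3: L=alpha R=alpha -> agree -> alpha
i=4: L=charlie, R=bravo=BASE -> take LEFT -> charlie

Answer: bravo
echo
bravo
alpha
charlie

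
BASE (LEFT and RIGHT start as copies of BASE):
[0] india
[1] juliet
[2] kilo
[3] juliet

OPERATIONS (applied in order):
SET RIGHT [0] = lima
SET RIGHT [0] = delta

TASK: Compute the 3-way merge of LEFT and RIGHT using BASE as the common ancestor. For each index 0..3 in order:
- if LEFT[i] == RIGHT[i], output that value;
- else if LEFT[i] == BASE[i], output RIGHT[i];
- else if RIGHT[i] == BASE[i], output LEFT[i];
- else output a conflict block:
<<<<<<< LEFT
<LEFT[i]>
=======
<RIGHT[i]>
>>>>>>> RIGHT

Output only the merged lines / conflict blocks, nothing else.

Answer: delta
juliet
kilo
juliet

Derivation:
Final LEFT:  [india, juliet, kilo, juliet]
Final RIGHT: [delta, juliet, kilo, juliet]
i=0: L=india=BASE, R=delta -> take RIGHT -> delta
i=1: L=juliet R=juliet -> agree -> juliet
i=2: L=kilo R=kilo -> agree -> kilo
i=3: L=juliet R=juliet -> agree -> juliet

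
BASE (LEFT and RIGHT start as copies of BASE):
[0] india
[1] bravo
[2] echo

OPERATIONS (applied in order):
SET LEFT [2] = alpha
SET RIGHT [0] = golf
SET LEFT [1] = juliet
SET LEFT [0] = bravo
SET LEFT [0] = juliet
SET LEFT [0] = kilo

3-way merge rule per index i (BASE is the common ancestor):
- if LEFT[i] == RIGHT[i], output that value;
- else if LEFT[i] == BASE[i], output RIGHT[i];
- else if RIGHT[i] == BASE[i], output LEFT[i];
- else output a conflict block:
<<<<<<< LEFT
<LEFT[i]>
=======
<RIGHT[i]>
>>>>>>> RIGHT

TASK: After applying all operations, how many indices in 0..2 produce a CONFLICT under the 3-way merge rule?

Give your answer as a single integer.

Final LEFT:  [kilo, juliet, alpha]
Final RIGHT: [golf, bravo, echo]
i=0: BASE=india L=kilo R=golf all differ -> CONFLICT
i=1: L=juliet, R=bravo=BASE -> take LEFT -> juliet
i=2: L=alpha, R=echo=BASE -> take LEFT -> alpha
Conflict count: 1

Answer: 1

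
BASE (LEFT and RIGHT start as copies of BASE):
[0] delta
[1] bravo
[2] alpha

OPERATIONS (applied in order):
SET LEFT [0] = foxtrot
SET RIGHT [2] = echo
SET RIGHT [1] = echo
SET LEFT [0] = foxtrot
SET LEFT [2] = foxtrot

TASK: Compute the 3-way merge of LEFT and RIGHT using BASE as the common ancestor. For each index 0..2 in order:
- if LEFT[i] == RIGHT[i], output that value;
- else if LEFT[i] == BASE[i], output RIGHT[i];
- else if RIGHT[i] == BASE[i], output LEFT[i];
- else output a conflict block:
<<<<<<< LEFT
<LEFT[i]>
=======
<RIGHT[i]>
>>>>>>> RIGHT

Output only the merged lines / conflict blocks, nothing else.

Final LEFT:  [foxtrot, bravo, foxtrot]
Final RIGHT: [delta, echo, echo]
i=0: L=foxtrot, R=delta=BASE -> take LEFT -> foxtrot
i=1: L=bravo=BASE, R=echo -> take RIGHT -> echo
i=2: BASE=alpha L=foxtrot R=echo all differ -> CONFLICT

Answer: foxtrot
echo
<<<<<<< LEFT
foxtrot
=======
echo
>>>>>>> RIGHT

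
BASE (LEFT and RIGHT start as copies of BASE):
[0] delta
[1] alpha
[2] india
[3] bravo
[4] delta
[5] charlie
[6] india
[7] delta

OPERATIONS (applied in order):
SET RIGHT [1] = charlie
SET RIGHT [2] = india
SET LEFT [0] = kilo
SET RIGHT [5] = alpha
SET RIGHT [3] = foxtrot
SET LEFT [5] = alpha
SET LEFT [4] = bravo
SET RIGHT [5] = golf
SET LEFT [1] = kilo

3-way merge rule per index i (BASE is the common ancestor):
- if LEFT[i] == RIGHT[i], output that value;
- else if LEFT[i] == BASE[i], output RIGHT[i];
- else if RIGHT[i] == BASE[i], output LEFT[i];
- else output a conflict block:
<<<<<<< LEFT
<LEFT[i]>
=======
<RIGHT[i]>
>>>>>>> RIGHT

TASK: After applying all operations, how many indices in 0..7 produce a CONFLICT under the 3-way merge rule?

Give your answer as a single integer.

Answer: 2

Derivation:
Final LEFT:  [kilo, kilo, india, bravo, bravo, alpha, india, delta]
Final RIGHT: [delta, charlie, india, foxtrot, delta, golf, india, delta]
i=0: L=kilo, R=delta=BASE -> take LEFT -> kilo
i=1: BASE=alpha L=kilo R=charlie all differ -> CONFLICT
i=2: L=india R=india -> agree -> india
i=3: L=bravo=BASE, R=foxtrot -> take RIGHT -> foxtrot
i=4: L=bravo, R=delta=BASE -> take LEFT -> bravo
i=5: BASE=charlie L=alpha R=golf all differ -> CONFLICT
i=6: L=india R=india -> agree -> india
i=7: L=delta R=delta -> agree -> delta
Conflict count: 2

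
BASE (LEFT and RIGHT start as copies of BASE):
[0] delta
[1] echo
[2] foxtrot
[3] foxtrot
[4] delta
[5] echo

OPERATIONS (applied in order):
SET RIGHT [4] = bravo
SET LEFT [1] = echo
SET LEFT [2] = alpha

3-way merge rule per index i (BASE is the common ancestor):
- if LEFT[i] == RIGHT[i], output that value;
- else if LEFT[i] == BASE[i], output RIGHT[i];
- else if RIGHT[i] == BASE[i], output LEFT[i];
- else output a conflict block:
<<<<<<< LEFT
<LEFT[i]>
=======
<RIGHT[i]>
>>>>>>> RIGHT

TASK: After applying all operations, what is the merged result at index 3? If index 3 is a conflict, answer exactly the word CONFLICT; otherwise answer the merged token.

Final LEFT:  [delta, echo, alpha, foxtrot, delta, echo]
Final RIGHT: [delta, echo, foxtrot, foxtrot, bravo, echo]
i=0: L=delta R=delta -> agree -> delta
i=1: L=echo R=echo -> agree -> echo
i=2: L=alpha, R=foxtrot=BASE -> take LEFT -> alpha
i=3: L=foxtrot R=foxtrot -> agree -> foxtrot
i=4: L=delta=BASE, R=bravo -> take RIGHT -> bravo
i=5: L=echo R=echo -> agree -> echo
Index 3 -> foxtrot

Answer: foxtrot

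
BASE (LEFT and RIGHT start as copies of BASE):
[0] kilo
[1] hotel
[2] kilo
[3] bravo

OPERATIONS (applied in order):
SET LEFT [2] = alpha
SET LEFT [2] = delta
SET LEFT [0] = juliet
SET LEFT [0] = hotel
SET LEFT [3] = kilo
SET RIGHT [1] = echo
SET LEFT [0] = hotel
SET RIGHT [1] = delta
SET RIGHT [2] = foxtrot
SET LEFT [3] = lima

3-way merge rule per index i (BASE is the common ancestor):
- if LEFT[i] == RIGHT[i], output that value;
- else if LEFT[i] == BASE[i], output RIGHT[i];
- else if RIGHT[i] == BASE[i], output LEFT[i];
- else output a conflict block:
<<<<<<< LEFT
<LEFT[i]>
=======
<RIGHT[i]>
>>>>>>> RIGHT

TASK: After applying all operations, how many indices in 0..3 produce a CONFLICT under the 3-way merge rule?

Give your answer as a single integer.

Final LEFT:  [hotel, hotel, delta, lima]
Final RIGHT: [kilo, delta, foxtrot, bravo]
i=0: L=hotel, R=kilo=BASE -> take LEFT -> hotel
i=1: L=hotel=BASE, R=delta -> take RIGHT -> delta
i=2: BASE=kilo L=delta R=foxtrot all differ -> CONFLICT
i=3: L=lima, R=bravo=BASE -> take LEFT -> lima
Conflict count: 1

Answer: 1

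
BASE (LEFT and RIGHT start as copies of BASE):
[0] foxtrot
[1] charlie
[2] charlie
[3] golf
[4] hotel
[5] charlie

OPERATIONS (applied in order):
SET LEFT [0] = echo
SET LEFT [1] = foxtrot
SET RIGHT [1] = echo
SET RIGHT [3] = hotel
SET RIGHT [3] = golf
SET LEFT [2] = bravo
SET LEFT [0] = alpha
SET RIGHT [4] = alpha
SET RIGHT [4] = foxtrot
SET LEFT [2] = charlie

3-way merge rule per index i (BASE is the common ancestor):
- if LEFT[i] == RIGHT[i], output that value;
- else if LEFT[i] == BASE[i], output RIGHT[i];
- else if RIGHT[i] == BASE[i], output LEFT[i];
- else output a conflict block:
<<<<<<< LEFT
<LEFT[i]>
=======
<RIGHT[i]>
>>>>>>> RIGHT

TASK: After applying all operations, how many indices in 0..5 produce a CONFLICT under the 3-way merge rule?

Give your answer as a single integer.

Answer: 1

Derivation:
Final LEFT:  [alpha, foxtrot, charlie, golf, hotel, charlie]
Final RIGHT: [foxtrot, echo, charlie, golf, foxtrot, charlie]
i=0: L=alpha, R=foxtrot=BASE -> take LEFT -> alpha
i=1: BASE=charlie L=foxtrot R=echo all differ -> CONFLICT
i=2: L=charlie R=charlie -> agree -> charlie
i=3: L=golf R=golf -> agree -> golf
i=4: L=hotel=BASE, R=foxtrot -> take RIGHT -> foxtrot
i=5: L=charlie R=charlie -> agree -> charlie
Conflict count: 1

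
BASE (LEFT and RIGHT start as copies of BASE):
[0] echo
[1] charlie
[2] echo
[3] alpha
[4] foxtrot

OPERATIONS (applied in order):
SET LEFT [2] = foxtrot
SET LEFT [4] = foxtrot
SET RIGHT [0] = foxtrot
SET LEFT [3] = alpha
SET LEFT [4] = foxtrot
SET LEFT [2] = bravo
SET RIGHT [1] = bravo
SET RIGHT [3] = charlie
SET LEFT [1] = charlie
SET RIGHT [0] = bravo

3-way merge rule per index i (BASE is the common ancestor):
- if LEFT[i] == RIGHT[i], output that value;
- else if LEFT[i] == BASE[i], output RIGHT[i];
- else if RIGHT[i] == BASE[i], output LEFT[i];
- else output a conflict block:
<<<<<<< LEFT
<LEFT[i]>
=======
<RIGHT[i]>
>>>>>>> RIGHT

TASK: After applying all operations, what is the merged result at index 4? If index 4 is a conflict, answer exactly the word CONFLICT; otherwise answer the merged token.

Answer: foxtrot

Derivation:
Final LEFT:  [echo, charlie, bravo, alpha, foxtrot]
Final RIGHT: [bravo, bravo, echo, charlie, foxtrot]
i=0: L=echo=BASE, R=bravo -> take RIGHT -> bravo
i=1: L=charlie=BASE, R=bravo -> take RIGHT -> bravo
i=2: L=bravo, R=echo=BASE -> take LEFT -> bravo
i=3: L=alpha=BASE, R=charlie -> take RIGHT -> charlie
i=4: L=foxtrot R=foxtrot -> agree -> foxtrot
Index 4 -> foxtrot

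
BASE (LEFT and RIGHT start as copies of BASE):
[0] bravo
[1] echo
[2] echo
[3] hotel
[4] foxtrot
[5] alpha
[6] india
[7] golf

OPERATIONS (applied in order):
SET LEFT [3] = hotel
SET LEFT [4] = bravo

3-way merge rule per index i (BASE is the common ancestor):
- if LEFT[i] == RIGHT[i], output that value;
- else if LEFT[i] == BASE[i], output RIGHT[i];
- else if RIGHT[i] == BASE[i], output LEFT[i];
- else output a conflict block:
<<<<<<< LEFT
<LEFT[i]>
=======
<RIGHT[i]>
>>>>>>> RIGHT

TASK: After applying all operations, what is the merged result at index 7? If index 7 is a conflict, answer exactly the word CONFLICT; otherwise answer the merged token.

Answer: golf

Derivation:
Final LEFT:  [bravo, echo, echo, hotel, bravo, alpha, india, golf]
Final RIGHT: [bravo, echo, echo, hotel, foxtrot, alpha, india, golf]
i=0: L=bravo R=bravo -> agree -> bravo
i=1: L=echo R=echo -> agree -> echo
i=2: L=echo R=echo -> agree -> echo
i=3: L=hotel R=hotel -> agree -> hotel
i=4: L=bravo, R=foxtrot=BASE -> take LEFT -> bravo
i=5: L=alpha R=alpha -> agree -> alpha
i=6: L=india R=india -> agree -> india
i=7: L=golf R=golf -> agree -> golf
Index 7 -> golf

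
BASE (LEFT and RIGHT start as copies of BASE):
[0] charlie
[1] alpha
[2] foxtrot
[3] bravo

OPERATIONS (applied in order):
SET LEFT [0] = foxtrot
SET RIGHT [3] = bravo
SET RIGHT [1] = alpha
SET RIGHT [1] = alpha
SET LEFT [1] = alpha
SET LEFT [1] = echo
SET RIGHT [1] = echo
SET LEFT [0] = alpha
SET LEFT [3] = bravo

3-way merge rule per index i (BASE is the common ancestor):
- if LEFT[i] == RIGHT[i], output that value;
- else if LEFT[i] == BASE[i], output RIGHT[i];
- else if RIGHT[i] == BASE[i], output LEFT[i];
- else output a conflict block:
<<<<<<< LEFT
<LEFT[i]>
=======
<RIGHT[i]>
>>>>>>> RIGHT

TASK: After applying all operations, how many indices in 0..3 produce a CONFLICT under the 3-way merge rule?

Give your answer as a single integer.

Final LEFT:  [alpha, echo, foxtrot, bravo]
Final RIGHT: [charlie, echo, foxtrot, bravo]
i=0: L=alpha, R=charlie=BASE -> take LEFT -> alpha
i=1: L=echo R=echo -> agree -> echo
i=2: L=foxtrot R=foxtrot -> agree -> foxtrot
i=3: L=bravo R=bravo -> agree -> bravo
Conflict count: 0

Answer: 0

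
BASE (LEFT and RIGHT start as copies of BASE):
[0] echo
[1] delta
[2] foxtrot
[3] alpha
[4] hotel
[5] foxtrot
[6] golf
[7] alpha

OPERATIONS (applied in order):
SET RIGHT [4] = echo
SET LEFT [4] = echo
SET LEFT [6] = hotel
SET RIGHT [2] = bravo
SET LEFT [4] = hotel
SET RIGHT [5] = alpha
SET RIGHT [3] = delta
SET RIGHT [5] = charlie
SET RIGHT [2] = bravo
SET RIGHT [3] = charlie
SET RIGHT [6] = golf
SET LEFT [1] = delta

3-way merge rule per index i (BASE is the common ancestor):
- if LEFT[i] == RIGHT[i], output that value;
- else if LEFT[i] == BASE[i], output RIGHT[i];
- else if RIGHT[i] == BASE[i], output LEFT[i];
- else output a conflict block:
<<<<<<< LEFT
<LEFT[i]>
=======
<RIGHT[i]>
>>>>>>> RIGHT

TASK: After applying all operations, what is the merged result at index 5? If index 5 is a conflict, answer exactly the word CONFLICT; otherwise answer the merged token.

Answer: charlie

Derivation:
Final LEFT:  [echo, delta, foxtrot, alpha, hotel, foxtrot, hotel, alpha]
Final RIGHT: [echo, delta, bravo, charlie, echo, charlie, golf, alpha]
i=0: L=echo R=echo -> agree -> echo
i=1: L=delta R=delta -> agree -> delta
i=2: L=foxtrot=BASE, R=bravo -> take RIGHT -> bravo
i=3: L=alpha=BASE, R=charlie -> take RIGHT -> charlie
i=4: L=hotel=BASE, R=echo -> take RIGHT -> echo
i=5: L=foxtrot=BASE, R=charlie -> take RIGHT -> charlie
i=6: L=hotel, R=golf=BASE -> take LEFT -> hotel
i=7: L=alpha R=alpha -> agree -> alpha
Index 5 -> charlie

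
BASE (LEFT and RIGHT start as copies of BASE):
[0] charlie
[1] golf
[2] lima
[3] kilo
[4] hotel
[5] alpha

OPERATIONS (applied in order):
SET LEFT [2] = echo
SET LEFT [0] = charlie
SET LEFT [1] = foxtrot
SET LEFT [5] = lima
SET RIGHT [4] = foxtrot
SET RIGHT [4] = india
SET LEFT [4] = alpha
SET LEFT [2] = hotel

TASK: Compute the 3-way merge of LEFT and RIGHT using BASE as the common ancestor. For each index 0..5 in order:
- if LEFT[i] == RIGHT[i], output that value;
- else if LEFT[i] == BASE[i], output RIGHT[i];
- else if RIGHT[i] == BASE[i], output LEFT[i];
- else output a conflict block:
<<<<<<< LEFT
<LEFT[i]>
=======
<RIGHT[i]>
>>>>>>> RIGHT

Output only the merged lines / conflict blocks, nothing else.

Answer: charlie
foxtrot
hotel
kilo
<<<<<<< LEFT
alpha
=======
india
>>>>>>> RIGHT
lima

Derivation:
Final LEFT:  [charlie, foxtrot, hotel, kilo, alpha, lima]
Final RIGHT: [charlie, golf, lima, kilo, india, alpha]
i=0: L=charlie R=charlie -> agree -> charlie
i=1: L=foxtrot, R=golf=BASE -> take LEFT -> foxtrot
i=2: L=hotel, R=lima=BASE -> take LEFT -> hotel
i=3: L=kilo R=kilo -> agree -> kilo
i=4: BASE=hotel L=alpha R=india all differ -> CONFLICT
i=5: L=lima, R=alpha=BASE -> take LEFT -> lima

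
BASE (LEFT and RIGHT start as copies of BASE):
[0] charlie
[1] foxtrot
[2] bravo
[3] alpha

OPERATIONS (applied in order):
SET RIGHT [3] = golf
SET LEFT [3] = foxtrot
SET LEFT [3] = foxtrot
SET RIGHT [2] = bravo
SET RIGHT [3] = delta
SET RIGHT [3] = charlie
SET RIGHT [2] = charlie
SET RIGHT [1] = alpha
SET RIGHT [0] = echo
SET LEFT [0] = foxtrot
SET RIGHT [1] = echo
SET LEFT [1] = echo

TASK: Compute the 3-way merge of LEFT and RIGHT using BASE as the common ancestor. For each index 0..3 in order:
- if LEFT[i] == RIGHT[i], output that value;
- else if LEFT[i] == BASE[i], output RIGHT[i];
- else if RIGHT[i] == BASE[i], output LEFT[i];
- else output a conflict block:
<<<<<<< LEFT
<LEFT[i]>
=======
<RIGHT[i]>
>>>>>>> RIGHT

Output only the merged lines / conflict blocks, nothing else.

Final LEFT:  [foxtrot, echo, bravo, foxtrot]
Final RIGHT: [echo, echo, charlie, charlie]
i=0: BASE=charlie L=foxtrot R=echo all differ -> CONFLICT
i=1: L=echo R=echo -> agree -> echo
i=2: L=bravo=BASE, R=charlie -> take RIGHT -> charlie
i=3: BASE=alpha L=foxtrot R=charlie all differ -> CONFLICT

Answer: <<<<<<< LEFT
foxtrot
=======
echo
>>>>>>> RIGHT
echo
charlie
<<<<<<< LEFT
foxtrot
=======
charlie
>>>>>>> RIGHT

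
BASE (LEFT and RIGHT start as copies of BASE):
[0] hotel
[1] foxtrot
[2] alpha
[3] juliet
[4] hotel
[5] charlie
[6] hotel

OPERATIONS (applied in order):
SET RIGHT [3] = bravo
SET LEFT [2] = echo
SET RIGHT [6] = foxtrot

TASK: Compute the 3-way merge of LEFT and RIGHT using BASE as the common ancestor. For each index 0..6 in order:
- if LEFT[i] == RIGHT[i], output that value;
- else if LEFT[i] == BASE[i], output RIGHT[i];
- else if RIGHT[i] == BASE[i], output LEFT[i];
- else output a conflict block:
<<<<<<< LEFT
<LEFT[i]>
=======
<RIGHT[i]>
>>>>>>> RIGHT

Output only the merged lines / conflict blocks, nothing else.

Final LEFT:  [hotel, foxtrot, echo, juliet, hotel, charlie, hotel]
Final RIGHT: [hotel, foxtrot, alpha, bravo, hotel, charlie, foxtrot]
i=0: L=hotel R=hotel -> agree -> hotel
i=1: L=foxtrot R=foxtrot -> agree -> foxtrot
i=2: L=echo, R=alpha=BASE -> take LEFT -> echo
i=3: L=juliet=BASE, R=bravo -> take RIGHT -> bravo
i=4: L=hotel R=hotel -> agree -> hotel
i=5: L=charlie R=charlie -> agree -> charlie
i=6: L=hotel=BASE, R=foxtrot -> take RIGHT -> foxtrot

Answer: hotel
foxtrot
echo
bravo
hotel
charlie
foxtrot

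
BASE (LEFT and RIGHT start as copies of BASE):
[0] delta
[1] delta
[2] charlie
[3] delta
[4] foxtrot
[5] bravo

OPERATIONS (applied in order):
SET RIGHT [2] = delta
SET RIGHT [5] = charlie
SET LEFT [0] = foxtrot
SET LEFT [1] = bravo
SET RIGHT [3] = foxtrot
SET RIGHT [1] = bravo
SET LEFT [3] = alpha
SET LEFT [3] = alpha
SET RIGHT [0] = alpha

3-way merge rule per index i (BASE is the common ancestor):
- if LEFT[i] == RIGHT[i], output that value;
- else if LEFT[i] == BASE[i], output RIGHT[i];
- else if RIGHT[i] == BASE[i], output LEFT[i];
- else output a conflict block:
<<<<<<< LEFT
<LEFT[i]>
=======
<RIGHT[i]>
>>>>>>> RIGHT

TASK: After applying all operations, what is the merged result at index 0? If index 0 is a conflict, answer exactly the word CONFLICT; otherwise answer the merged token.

Final LEFT:  [foxtrot, bravo, charlie, alpha, foxtrot, bravo]
Final RIGHT: [alpha, bravo, delta, foxtrot, foxtrot, charlie]
i=0: BASE=delta L=foxtrot R=alpha all differ -> CONFLICT
i=1: L=bravo R=bravo -> agree -> bravo
i=2: L=charlie=BASE, R=delta -> take RIGHT -> delta
i=3: BASE=delta L=alpha R=foxtrot all differ -> CONFLICT
i=4: L=foxtrot R=foxtrot -> agree -> foxtrot
i=5: L=bravo=BASE, R=charlie -> take RIGHT -> charlie
Index 0 -> CONFLICT

Answer: CONFLICT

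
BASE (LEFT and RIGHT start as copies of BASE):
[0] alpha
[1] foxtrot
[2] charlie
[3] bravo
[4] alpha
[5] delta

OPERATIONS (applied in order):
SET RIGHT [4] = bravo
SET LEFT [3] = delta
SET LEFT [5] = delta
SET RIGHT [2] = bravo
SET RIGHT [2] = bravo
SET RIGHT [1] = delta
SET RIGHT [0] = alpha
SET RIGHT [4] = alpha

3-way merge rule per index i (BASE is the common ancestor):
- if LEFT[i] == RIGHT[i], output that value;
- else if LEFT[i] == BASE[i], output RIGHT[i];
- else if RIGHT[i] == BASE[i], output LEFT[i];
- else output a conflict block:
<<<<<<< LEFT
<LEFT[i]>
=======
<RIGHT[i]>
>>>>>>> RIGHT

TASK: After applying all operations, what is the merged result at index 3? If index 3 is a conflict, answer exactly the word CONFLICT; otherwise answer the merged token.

Final LEFT:  [alpha, foxtrot, charlie, delta, alpha, delta]
Final RIGHT: [alpha, delta, bravo, bravo, alpha, delta]
i=0: L=alpha R=alpha -> agree -> alpha
i=1: L=foxtrot=BASE, R=delta -> take RIGHT -> delta
i=2: L=charlie=BASE, R=bravo -> take RIGHT -> bravo
i=3: L=delta, R=bravo=BASE -> take LEFT -> delta
i=4: L=alpha R=alpha -> agree -> alpha
i=5: L=delta R=delta -> agree -> delta
Index 3 -> delta

Answer: delta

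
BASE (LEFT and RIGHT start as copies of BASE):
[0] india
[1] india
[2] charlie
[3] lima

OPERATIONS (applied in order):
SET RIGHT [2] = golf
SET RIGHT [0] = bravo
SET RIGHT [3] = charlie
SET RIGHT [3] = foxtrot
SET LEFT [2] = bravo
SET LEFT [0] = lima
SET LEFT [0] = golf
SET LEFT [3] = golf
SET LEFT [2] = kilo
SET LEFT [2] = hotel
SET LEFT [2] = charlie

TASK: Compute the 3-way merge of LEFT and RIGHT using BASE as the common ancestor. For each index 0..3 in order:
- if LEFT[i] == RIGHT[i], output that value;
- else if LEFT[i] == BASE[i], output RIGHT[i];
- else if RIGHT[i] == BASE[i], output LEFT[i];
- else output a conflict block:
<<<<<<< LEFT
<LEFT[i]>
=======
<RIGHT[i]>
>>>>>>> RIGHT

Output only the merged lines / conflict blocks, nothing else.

Final LEFT:  [golf, india, charlie, golf]
Final RIGHT: [bravo, india, golf, foxtrot]
i=0: BASE=india L=golf R=bravo all differ -> CONFLICT
i=1: L=india R=india -> agree -> india
i=2: L=charlie=BASE, R=golf -> take RIGHT -> golf
i=3: BASE=lima L=golf R=foxtrot all differ -> CONFLICT

Answer: <<<<<<< LEFT
golf
=======
bravo
>>>>>>> RIGHT
india
golf
<<<<<<< LEFT
golf
=======
foxtrot
>>>>>>> RIGHT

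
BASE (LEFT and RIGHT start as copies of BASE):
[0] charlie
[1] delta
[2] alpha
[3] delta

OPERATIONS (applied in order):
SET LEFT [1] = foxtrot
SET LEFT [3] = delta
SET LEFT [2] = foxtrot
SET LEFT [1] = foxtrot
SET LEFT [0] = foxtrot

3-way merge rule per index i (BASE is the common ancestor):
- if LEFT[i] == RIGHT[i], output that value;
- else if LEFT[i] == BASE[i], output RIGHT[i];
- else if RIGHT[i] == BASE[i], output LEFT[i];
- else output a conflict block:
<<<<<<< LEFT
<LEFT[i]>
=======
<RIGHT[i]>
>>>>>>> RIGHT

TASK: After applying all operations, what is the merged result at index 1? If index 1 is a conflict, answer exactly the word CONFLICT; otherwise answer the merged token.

Answer: foxtrot

Derivation:
Final LEFT:  [foxtrot, foxtrot, foxtrot, delta]
Final RIGHT: [charlie, delta, alpha, delta]
i=0: L=foxtrot, R=charlie=BASE -> take LEFT -> foxtrot
i=1: L=foxtrot, R=delta=BASE -> take LEFT -> foxtrot
i=2: L=foxtrot, R=alpha=BASE -> take LEFT -> foxtrot
i=3: L=delta R=delta -> agree -> delta
Index 1 -> foxtrot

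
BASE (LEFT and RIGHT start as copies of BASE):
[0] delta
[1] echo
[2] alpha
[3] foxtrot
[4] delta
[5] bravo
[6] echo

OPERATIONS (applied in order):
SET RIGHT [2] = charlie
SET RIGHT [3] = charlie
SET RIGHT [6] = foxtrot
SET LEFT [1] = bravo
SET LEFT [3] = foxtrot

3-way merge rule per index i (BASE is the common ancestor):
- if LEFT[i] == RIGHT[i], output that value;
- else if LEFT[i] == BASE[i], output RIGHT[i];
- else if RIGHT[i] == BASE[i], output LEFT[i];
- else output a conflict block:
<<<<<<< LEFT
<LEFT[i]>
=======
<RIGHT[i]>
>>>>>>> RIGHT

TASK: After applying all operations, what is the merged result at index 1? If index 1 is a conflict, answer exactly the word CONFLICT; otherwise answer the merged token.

Final LEFT:  [delta, bravo, alpha, foxtrot, delta, bravo, echo]
Final RIGHT: [delta, echo, charlie, charlie, delta, bravo, foxtrot]
i=0: L=delta R=delta -> agree -> delta
i=1: L=bravo, R=echo=BASE -> take LEFT -> bravo
i=2: L=alpha=BASE, R=charlie -> take RIGHT -> charlie
i=3: L=foxtrot=BASE, R=charlie -> take RIGHT -> charlie
i=4: L=delta R=delta -> agree -> delta
i=5: L=bravo R=bravo -> agree -> bravo
i=6: L=echo=BASE, R=foxtrot -> take RIGHT -> foxtrot
Index 1 -> bravo

Answer: bravo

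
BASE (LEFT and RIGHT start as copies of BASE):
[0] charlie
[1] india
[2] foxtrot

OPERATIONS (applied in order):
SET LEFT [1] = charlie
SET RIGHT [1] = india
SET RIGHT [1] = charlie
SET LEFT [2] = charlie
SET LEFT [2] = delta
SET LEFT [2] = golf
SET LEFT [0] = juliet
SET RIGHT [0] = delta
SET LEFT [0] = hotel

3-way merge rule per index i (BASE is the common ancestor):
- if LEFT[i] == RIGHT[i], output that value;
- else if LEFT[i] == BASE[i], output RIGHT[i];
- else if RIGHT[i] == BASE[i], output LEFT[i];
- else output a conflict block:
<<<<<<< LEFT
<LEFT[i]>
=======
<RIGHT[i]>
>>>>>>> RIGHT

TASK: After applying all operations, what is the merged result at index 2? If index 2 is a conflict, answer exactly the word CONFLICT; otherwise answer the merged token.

Final LEFT:  [hotel, charlie, golf]
Final RIGHT: [delta, charlie, foxtrot]
i=0: BASE=charlie L=hotel R=delta all differ -> CONFLICT
i=1: L=charlie R=charlie -> agree -> charlie
i=2: L=golf, R=foxtrot=BASE -> take LEFT -> golf
Index 2 -> golf

Answer: golf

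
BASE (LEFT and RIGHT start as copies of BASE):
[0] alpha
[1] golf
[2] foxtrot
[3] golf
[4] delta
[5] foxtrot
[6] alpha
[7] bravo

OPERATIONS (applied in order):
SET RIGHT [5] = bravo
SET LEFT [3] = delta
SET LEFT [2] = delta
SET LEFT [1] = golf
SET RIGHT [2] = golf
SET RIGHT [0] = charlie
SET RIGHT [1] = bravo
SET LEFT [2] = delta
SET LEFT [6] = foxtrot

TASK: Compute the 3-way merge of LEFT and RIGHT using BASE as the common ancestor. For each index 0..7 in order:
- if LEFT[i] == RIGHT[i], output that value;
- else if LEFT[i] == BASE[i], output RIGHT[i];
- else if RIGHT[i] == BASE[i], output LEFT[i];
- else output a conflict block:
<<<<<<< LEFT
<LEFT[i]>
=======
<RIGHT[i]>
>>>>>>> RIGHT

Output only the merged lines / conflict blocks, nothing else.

Answer: charlie
bravo
<<<<<<< LEFT
delta
=======
golf
>>>>>>> RIGHT
delta
delta
bravo
foxtrot
bravo

Derivation:
Final LEFT:  [alpha, golf, delta, delta, delta, foxtrot, foxtrot, bravo]
Final RIGHT: [charlie, bravo, golf, golf, delta, bravo, alpha, bravo]
i=0: L=alpha=BASE, R=charlie -> take RIGHT -> charlie
i=1: L=golf=BASE, R=bravo -> take RIGHT -> bravo
i=2: BASE=foxtrot L=delta R=golf all differ -> CONFLICT
i=3: L=delta, R=golf=BASE -> take LEFT -> delta
i=4: L=delta R=delta -> agree -> delta
i=5: L=foxtrot=BASE, R=bravo -> take RIGHT -> bravo
i=6: L=foxtrot, R=alpha=BASE -> take LEFT -> foxtrot
i=7: L=bravo R=bravo -> agree -> bravo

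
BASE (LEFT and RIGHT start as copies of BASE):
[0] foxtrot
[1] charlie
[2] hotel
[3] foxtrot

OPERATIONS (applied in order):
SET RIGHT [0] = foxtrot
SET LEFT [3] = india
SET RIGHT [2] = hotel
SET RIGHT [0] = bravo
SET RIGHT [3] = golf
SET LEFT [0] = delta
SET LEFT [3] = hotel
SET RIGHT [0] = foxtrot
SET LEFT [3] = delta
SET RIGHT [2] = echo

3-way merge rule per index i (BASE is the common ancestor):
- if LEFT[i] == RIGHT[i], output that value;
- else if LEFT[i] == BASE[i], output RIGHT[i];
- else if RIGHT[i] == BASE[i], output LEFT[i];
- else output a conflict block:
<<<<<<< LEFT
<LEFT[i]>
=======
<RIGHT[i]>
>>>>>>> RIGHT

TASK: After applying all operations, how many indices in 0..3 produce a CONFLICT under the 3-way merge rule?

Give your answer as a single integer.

Answer: 1

Derivation:
Final LEFT:  [delta, charlie, hotel, delta]
Final RIGHT: [foxtrot, charlie, echo, golf]
i=0: L=delta, R=foxtrot=BASE -> take LEFT -> delta
i=1: L=charlie R=charlie -> agree -> charlie
i=2: L=hotel=BASE, R=echo -> take RIGHT -> echo
i=3: BASE=foxtrot L=delta R=golf all differ -> CONFLICT
Conflict count: 1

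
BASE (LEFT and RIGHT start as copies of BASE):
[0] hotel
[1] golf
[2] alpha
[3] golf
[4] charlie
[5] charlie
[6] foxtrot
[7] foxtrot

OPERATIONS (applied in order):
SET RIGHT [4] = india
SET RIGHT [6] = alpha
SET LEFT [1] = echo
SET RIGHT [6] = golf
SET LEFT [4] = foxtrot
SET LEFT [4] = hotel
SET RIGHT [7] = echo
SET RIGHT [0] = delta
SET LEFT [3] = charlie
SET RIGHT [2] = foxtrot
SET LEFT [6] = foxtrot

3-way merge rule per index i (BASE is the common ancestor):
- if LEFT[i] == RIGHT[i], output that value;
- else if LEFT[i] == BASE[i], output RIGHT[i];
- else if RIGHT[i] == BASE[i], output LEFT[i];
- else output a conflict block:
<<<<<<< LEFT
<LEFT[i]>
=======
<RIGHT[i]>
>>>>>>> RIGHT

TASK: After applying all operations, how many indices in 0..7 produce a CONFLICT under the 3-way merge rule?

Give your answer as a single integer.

Final LEFT:  [hotel, echo, alpha, charlie, hotel, charlie, foxtrot, foxtrot]
Final RIGHT: [delta, golf, foxtrot, golf, india, charlie, golf, echo]
i=0: L=hotel=BASE, R=delta -> take RIGHT -> delta
i=1: L=echo, R=golf=BASE -> take LEFT -> echo
i=2: L=alpha=BASE, R=foxtrot -> take RIGHT -> foxtrot
i=3: L=charlie, R=golf=BASE -> take LEFT -> charlie
i=4: BASE=charlie L=hotel R=india all differ -> CONFLICT
i=5: L=charlie R=charlie -> agree -> charlie
i=6: L=foxtrot=BASE, R=golf -> take RIGHT -> golf
i=7: L=foxtrot=BASE, R=echo -> take RIGHT -> echo
Conflict count: 1

Answer: 1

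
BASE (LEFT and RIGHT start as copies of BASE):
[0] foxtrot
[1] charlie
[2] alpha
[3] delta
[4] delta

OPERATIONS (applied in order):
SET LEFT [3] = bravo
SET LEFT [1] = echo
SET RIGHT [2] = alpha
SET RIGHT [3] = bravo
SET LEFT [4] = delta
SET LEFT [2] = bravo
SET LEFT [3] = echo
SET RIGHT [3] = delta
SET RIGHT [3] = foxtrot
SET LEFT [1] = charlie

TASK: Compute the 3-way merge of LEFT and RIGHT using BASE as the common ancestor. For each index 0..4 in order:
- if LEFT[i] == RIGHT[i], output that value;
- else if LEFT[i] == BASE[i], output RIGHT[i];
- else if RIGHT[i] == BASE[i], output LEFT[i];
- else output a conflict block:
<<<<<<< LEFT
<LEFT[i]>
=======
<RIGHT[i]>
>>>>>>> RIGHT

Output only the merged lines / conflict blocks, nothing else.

Answer: foxtrot
charlie
bravo
<<<<<<< LEFT
echo
=======
foxtrot
>>>>>>> RIGHT
delta

Derivation:
Final LEFT:  [foxtrot, charlie, bravo, echo, delta]
Final RIGHT: [foxtrot, charlie, alpha, foxtrot, delta]
i=0: L=foxtrot R=foxtrot -> agree -> foxtrot
i=1: L=charlie R=charlie -> agree -> charlie
i=2: L=bravo, R=alpha=BASE -> take LEFT -> bravo
i=3: BASE=delta L=echo R=foxtrot all differ -> CONFLICT
i=4: L=delta R=delta -> agree -> delta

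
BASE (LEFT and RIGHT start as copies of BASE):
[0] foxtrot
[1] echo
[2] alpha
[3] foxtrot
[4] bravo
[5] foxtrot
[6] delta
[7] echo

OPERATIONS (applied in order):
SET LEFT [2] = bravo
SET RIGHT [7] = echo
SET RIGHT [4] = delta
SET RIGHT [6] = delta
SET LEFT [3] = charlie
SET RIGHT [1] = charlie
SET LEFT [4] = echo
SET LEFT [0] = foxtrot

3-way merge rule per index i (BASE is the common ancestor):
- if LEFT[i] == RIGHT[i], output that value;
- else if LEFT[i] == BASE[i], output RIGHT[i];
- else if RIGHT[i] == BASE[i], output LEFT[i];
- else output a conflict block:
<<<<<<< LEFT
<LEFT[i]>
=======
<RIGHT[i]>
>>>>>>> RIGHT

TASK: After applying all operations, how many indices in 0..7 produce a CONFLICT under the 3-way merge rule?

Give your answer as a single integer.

Answer: 1

Derivation:
Final LEFT:  [foxtrot, echo, bravo, charlie, echo, foxtrot, delta, echo]
Final RIGHT: [foxtrot, charlie, alpha, foxtrot, delta, foxtrot, delta, echo]
i=0: L=foxtrot R=foxtrot -> agree -> foxtrot
i=1: L=echo=BASE, R=charlie -> take RIGHT -> charlie
i=2: L=bravo, R=alpha=BASE -> take LEFT -> bravo
i=3: L=charlie, R=foxtrot=BASE -> take LEFT -> charlie
i=4: BASE=bravo L=echo R=delta all differ -> CONFLICT
i=5: L=foxtrot R=foxtrot -> agree -> foxtrot
i=6: L=delta R=delta -> agree -> delta
i=7: L=echo R=echo -> agree -> echo
Conflict count: 1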